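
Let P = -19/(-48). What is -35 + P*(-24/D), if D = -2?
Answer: -121/4 ≈ -30.250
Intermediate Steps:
P = 19/48 (P = -19*(-1/48) = 19/48 ≈ 0.39583)
-35 + P*(-24/D) = -35 + 19*(-24/(-2))/48 = -35 + 19*(-24*(-1/2))/48 = -35 + (19/48)*12 = -35 + 19/4 = -121/4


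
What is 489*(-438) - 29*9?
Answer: -214443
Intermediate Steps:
489*(-438) - 29*9 = -214182 - 261 = -214443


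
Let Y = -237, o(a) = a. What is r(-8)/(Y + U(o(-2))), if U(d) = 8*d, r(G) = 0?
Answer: 0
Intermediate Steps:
r(-8)/(Y + U(o(-2))) = 0/(-237 + 8*(-2)) = 0/(-237 - 16) = 0/(-253) = -1/253*0 = 0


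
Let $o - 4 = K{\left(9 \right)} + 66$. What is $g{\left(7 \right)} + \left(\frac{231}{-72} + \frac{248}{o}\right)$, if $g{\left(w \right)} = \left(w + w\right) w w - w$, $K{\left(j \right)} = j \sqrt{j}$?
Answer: $\frac{1579195}{2328} \approx 678.35$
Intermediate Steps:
$K{\left(j \right)} = j^{\frac{3}{2}}$
$o = 97$ ($o = 4 + \left(9^{\frac{3}{2}} + 66\right) = 4 + \left(27 + 66\right) = 4 + 93 = 97$)
$g{\left(w \right)} = - w + 2 w^{3}$ ($g{\left(w \right)} = 2 w w^{2} - w = 2 w^{3} - w = - w + 2 w^{3}$)
$g{\left(7 \right)} + \left(\frac{231}{-72} + \frac{248}{o}\right) = \left(\left(-1\right) 7 + 2 \cdot 7^{3}\right) + \left(\frac{231}{-72} + \frac{248}{97}\right) = \left(-7 + 2 \cdot 343\right) + \left(231 \left(- \frac{1}{72}\right) + 248 \cdot \frac{1}{97}\right) = \left(-7 + 686\right) + \left(- \frac{77}{24} + \frac{248}{97}\right) = 679 - \frac{1517}{2328} = \frac{1579195}{2328}$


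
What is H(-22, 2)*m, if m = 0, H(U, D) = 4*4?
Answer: 0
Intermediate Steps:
H(U, D) = 16
H(-22, 2)*m = 16*0 = 0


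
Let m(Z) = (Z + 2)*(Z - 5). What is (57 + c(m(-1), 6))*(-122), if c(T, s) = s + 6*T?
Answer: -3294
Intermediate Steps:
m(Z) = (-5 + Z)*(2 + Z) (m(Z) = (2 + Z)*(-5 + Z) = (-5 + Z)*(2 + Z))
(57 + c(m(-1), 6))*(-122) = (57 + (6 + 6*(-10 + (-1)² - 3*(-1))))*(-122) = (57 + (6 + 6*(-10 + 1 + 3)))*(-122) = (57 + (6 + 6*(-6)))*(-122) = (57 + (6 - 36))*(-122) = (57 - 30)*(-122) = 27*(-122) = -3294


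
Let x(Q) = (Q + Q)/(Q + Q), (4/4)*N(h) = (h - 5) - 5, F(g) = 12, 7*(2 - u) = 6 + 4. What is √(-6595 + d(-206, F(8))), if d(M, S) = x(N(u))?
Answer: I*√6594 ≈ 81.203*I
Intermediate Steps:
u = 4/7 (u = 2 - (6 + 4)/7 = 2 - ⅐*10 = 2 - 10/7 = 4/7 ≈ 0.57143)
N(h) = -10 + h (N(h) = (h - 5) - 5 = (-5 + h) - 5 = -10 + h)
x(Q) = 1 (x(Q) = (2*Q)/((2*Q)) = (2*Q)*(1/(2*Q)) = 1)
d(M, S) = 1
√(-6595 + d(-206, F(8))) = √(-6595 + 1) = √(-6594) = I*√6594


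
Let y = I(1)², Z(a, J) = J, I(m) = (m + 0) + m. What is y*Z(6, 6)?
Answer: 24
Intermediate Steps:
I(m) = 2*m (I(m) = m + m = 2*m)
y = 4 (y = (2*1)² = 2² = 4)
y*Z(6, 6) = 4*6 = 24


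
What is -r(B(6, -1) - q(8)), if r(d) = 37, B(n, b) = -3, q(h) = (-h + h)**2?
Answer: -37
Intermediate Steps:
q(h) = 0 (q(h) = 0**2 = 0)
-r(B(6, -1) - q(8)) = -1*37 = -37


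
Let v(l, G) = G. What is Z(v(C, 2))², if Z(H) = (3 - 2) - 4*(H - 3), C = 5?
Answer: 25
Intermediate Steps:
Z(H) = 13 - 4*H (Z(H) = 1 - 4*(-3 + H) = 1 + (12 - 4*H) = 13 - 4*H)
Z(v(C, 2))² = (13 - 4*2)² = (13 - 8)² = 5² = 25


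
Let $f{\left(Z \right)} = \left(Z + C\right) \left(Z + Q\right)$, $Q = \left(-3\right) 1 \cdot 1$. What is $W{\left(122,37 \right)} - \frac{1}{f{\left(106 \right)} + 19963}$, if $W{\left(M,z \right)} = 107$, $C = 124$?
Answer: $\frac{4670870}{43653} \approx 107.0$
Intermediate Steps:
$Q = -3$ ($Q = \left(-3\right) 1 = -3$)
$f{\left(Z \right)} = \left(-3 + Z\right) \left(124 + Z\right)$ ($f{\left(Z \right)} = \left(Z + 124\right) \left(Z - 3\right) = \left(124 + Z\right) \left(-3 + Z\right) = \left(-3 + Z\right) \left(124 + Z\right)$)
$W{\left(122,37 \right)} - \frac{1}{f{\left(106 \right)} + 19963} = 107 - \frac{1}{\left(-372 + 106^{2} + 121 \cdot 106\right) + 19963} = 107 - \frac{1}{\left(-372 + 11236 + 12826\right) + 19963} = 107 - \frac{1}{23690 + 19963} = 107 - \frac{1}{43653} = \frac{4670870}{43653}$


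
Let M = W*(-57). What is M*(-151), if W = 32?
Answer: 275424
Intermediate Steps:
M = -1824 (M = 32*(-57) = -1824)
M*(-151) = -1824*(-151) = 275424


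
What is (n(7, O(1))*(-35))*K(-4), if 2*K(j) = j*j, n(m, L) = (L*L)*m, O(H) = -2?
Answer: -7840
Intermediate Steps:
n(m, L) = m*L² (n(m, L) = L²*m = m*L²)
K(j) = j²/2 (K(j) = (j*j)/2 = j²/2)
(n(7, O(1))*(-35))*K(-4) = ((7*(-2)²)*(-35))*((½)*(-4)²) = ((7*4)*(-35))*((½)*16) = (28*(-35))*8 = -980*8 = -7840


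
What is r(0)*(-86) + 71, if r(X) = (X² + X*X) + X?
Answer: 71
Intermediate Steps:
r(X) = X + 2*X² (r(X) = (X² + X²) + X = 2*X² + X = X + 2*X²)
r(0)*(-86) + 71 = (0*(1 + 2*0))*(-86) + 71 = (0*(1 + 0))*(-86) + 71 = (0*1)*(-86) + 71 = 0*(-86) + 71 = 0 + 71 = 71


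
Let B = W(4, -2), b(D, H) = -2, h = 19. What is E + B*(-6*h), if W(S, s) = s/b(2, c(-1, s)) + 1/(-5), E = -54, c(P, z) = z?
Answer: -726/5 ≈ -145.20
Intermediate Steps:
W(S, s) = -⅕ - s/2 (W(S, s) = s/(-2) + 1/(-5) = s*(-½) + 1*(-⅕) = -s/2 - ⅕ = -⅕ - s/2)
B = ⅘ (B = -⅕ - ½*(-2) = -⅕ + 1 = ⅘ ≈ 0.80000)
E + B*(-6*h) = -54 + 4*(-6*19)/5 = -54 + (⅘)*(-114) = -54 - 456/5 = -726/5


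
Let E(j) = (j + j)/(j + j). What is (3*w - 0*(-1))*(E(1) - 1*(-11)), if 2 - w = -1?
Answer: 108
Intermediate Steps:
E(j) = 1 (E(j) = (2*j)/((2*j)) = (2*j)*(1/(2*j)) = 1)
w = 3 (w = 2 - 1*(-1) = 2 + 1 = 3)
(3*w - 0*(-1))*(E(1) - 1*(-11)) = (3*3 - 0*(-1))*(1 - 1*(-11)) = (9 - 1*0)*(1 + 11) = (9 + 0)*12 = 9*12 = 108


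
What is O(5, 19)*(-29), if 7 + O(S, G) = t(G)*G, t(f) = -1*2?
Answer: 1305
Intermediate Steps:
t(f) = -2
O(S, G) = -7 - 2*G
O(5, 19)*(-29) = (-7 - 2*19)*(-29) = (-7 - 38)*(-29) = -45*(-29) = 1305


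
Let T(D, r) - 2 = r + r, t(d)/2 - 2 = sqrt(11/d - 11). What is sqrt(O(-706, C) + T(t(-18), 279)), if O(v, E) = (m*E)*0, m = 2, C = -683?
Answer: 4*sqrt(35) ≈ 23.664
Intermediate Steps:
t(d) = 4 + 2*sqrt(-11 + 11/d) (t(d) = 4 + 2*sqrt(11/d - 11) = 4 + 2*sqrt(-11 + 11/d))
T(D, r) = 2 + 2*r (T(D, r) = 2 + (r + r) = 2 + 2*r)
O(v, E) = 0 (O(v, E) = (2*E)*0 = 0)
sqrt(O(-706, C) + T(t(-18), 279)) = sqrt(0 + (2 + 2*279)) = sqrt(0 + (2 + 558)) = sqrt(0 + 560) = sqrt(560) = 4*sqrt(35)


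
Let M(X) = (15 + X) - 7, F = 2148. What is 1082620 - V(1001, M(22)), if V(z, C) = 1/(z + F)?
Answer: 3409170379/3149 ≈ 1.0826e+6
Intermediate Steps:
M(X) = 8 + X
V(z, C) = 1/(2148 + z) (V(z, C) = 1/(z + 2148) = 1/(2148 + z))
1082620 - V(1001, M(22)) = 1082620 - 1/(2148 + 1001) = 1082620 - 1/3149 = 3409170379/3149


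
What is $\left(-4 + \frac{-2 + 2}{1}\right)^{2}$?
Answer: $16$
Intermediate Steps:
$\left(-4 + \frac{-2 + 2}{1}\right)^{2} = \left(-4 + 1 \cdot 0\right)^{2} = \left(-4 + 0\right)^{2} = \left(-4\right)^{2} = 16$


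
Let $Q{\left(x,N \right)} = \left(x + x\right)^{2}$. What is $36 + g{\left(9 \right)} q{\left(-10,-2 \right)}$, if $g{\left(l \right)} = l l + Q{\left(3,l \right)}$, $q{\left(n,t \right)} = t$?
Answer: $-198$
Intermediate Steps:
$Q{\left(x,N \right)} = 4 x^{2}$ ($Q{\left(x,N \right)} = \left(2 x\right)^{2} = 4 x^{2}$)
$g{\left(l \right)} = 36 + l^{2}$ ($g{\left(l \right)} = l l + 4 \cdot 3^{2} = l^{2} + 4 \cdot 9 = l^{2} + 36 = 36 + l^{2}$)
$36 + g{\left(9 \right)} q{\left(-10,-2 \right)} = 36 + \left(36 + 9^{2}\right) \left(-2\right) = 36 + \left(36 + 81\right) \left(-2\right) = 36 + 117 \left(-2\right) = 36 - 234 = -198$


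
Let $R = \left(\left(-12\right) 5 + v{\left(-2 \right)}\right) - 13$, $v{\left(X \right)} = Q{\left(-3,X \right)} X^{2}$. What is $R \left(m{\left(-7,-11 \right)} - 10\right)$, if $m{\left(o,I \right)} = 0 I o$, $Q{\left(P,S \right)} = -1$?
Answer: $770$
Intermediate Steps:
$m{\left(o,I \right)} = 0$ ($m{\left(o,I \right)} = 0 o = 0$)
$v{\left(X \right)} = - X^{2}$
$R = -77$ ($R = \left(\left(-12\right) 5 - \left(-2\right)^{2}\right) - 13 = \left(-60 - 4\right) - 13 = -64 - 13 = -77$)
$R \left(m{\left(-7,-11 \right)} - 10\right) = - 77 \left(0 - 10\right) = \left(-77\right) \left(-10\right) = 770$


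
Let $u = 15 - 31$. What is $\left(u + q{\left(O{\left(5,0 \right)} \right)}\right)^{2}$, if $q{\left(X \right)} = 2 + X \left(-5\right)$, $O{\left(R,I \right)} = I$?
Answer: $196$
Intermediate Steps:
$q{\left(X \right)} = 2 - 5 X$
$u = -16$ ($u = 15 - 31 = -16$)
$\left(u + q{\left(O{\left(5,0 \right)} \right)}\right)^{2} = \left(-16 + \left(2 - 0\right)\right)^{2} = \left(-16 + \left(2 + 0\right)\right)^{2} = \left(-16 + 2\right)^{2} = \left(-14\right)^{2} = 196$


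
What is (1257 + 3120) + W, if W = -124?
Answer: 4253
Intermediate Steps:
(1257 + 3120) + W = (1257 + 3120) - 124 = 4377 - 124 = 4253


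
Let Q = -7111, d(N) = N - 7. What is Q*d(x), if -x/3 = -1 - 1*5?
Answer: -78221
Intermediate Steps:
x = 18 (x = -3*(-1 - 1*5) = -3*(-1 - 5) = -3*(-6) = 18)
d(N) = -7 + N
Q*d(x) = -7111*(-7 + 18) = -7111*11 = -78221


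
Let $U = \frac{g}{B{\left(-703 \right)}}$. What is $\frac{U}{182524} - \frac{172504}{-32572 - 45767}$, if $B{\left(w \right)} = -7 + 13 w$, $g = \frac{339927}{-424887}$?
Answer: $\frac{40785194101213121815}{18521723090476496424} \approx 2.202$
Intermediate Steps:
$g = - \frac{113309}{141629}$ ($g = 339927 \left(- \frac{1}{424887}\right) = - \frac{113309}{141629} \approx -0.80004$)
$U = \frac{113309}{1295338834}$ ($U = - \frac{113309}{141629 \left(-7 + 13 \left(-703\right)\right)} = - \frac{113309}{141629 \left(-7 - 9139\right)} = - \frac{113309}{141629 \left(-9146\right)} = \left(- \frac{113309}{141629}\right) \left(- \frac{1}{9146}\right) = \frac{113309}{1295338834} \approx 8.7474 \cdot 10^{-5}$)
$\frac{U}{182524} - \frac{172504}{-32572 - 45767} = \frac{113309}{1295338834 \cdot 182524} - \frac{172504}{-32572 - 45767} = \frac{113309}{1295338834} \cdot \frac{1}{182524} - \frac{172504}{-78339} = \frac{113309}{236430425337016} - - \frac{172504}{78339} = \frac{113309}{236430425337016} + \frac{172504}{78339} = \frac{40785194101213121815}{18521723090476496424}$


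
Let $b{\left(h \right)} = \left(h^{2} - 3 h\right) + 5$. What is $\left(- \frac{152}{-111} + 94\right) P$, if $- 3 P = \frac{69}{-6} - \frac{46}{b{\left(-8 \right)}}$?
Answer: $\frac{11808683}{30969} \approx 381.31$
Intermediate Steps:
$b{\left(h \right)} = 5 + h^{2} - 3 h$
$P = \frac{2231}{558}$ ($P = - \frac{\frac{69}{-6} - \frac{46}{5 + \left(-8\right)^{2} - -24}}{3} = - \frac{69 \left(- \frac{1}{6}\right) - \frac{46}{5 + 64 + 24}}{3} = - \frac{- \frac{23}{2} - \frac{46}{93}}{3} = \left(- \frac{1}{3}\right) \left(- \frac{2231}{186}\right) = \frac{2231}{558} \approx 3.9982$)
$\left(- \frac{152}{-111} + 94\right) P = \left(- \frac{152}{-111} + 94\right) \frac{2231}{558} = \left(\left(-152\right) \left(- \frac{1}{111}\right) + 94\right) \frac{2231}{558} = \left(\frac{152}{111} + 94\right) \frac{2231}{558} = \frac{10586}{111} \cdot \frac{2231}{558} = \frac{11808683}{30969}$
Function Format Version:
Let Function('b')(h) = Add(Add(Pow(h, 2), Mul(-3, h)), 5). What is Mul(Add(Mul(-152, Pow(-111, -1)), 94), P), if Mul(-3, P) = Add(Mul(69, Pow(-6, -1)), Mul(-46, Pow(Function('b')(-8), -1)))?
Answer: Rational(11808683, 30969) ≈ 381.31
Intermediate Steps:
Function('b')(h) = Add(5, Pow(h, 2), Mul(-3, h))
P = Rational(2231, 558) (P = Mul(Rational(-1, 3), Add(Mul(69, Pow(-6, -1)), Mul(-46, Pow(Add(5, Pow(-8, 2), Mul(-3, -8)), -1)))) = Mul(Rational(-1, 3), Add(Mul(69, Rational(-1, 6)), Mul(-46, Pow(Add(5, 64, 24), -1)))) = Mul(Rational(-1, 3), Add(Rational(-23, 2), Mul(-46, Pow(93, -1)))) = Mul(Rational(-1, 3), Add(Rational(-23, 2), Mul(-46, Rational(1, 93)))) = Mul(Rational(-1, 3), Add(Rational(-23, 2), Rational(-46, 93))) = Mul(Rational(-1, 3), Rational(-2231, 186)) = Rational(2231, 558) ≈ 3.9982)
Mul(Add(Mul(-152, Pow(-111, -1)), 94), P) = Mul(Add(Mul(-152, Pow(-111, -1)), 94), Rational(2231, 558)) = Mul(Add(Mul(-152, Rational(-1, 111)), 94), Rational(2231, 558)) = Mul(Add(Rational(152, 111), 94), Rational(2231, 558)) = Mul(Rational(10586, 111), Rational(2231, 558)) = Rational(11808683, 30969)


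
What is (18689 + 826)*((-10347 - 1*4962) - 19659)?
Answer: -682400520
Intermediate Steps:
(18689 + 826)*((-10347 - 1*4962) - 19659) = 19515*((-10347 - 4962) - 19659) = 19515*(-15309 - 19659) = 19515*(-34968) = -682400520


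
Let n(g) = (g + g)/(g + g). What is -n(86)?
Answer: -1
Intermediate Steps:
n(g) = 1 (n(g) = (2*g)/((2*g)) = (2*g)*(1/(2*g)) = 1)
-n(86) = -1*1 = -1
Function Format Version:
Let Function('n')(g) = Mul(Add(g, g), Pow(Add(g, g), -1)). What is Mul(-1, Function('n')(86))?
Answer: -1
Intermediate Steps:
Function('n')(g) = 1 (Function('n')(g) = Mul(Mul(2, g), Pow(Mul(2, g), -1)) = Mul(Mul(2, g), Mul(Rational(1, 2), Pow(g, -1))) = 1)
Mul(-1, Function('n')(86)) = Mul(-1, 1) = -1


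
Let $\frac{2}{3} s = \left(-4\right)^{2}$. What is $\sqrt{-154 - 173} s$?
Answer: $24 i \sqrt{327} \approx 434.0 i$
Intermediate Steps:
$s = 24$ ($s = \frac{3 \left(-4\right)^{2}}{2} = \frac{3}{2} \cdot 16 = 24$)
$\sqrt{-154 - 173} s = \sqrt{-154 - 173} \cdot 24 = \sqrt{-327} \cdot 24 = i \sqrt{327} \cdot 24 = 24 i \sqrt{327}$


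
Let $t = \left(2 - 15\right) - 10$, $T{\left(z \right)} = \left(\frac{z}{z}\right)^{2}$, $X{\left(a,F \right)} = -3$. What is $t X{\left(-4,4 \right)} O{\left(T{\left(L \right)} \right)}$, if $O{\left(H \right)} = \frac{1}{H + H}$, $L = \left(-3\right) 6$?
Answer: $\frac{69}{2} \approx 34.5$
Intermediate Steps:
$L = -18$
$T{\left(z \right)} = 1$ ($T{\left(z \right)} = 1^{2} = 1$)
$O{\left(H \right)} = \frac{1}{2 H}$
$t = -23$ ($t = -13 - 10 = -23$)
$t X{\left(-4,4 \right)} O{\left(T{\left(L \right)} \right)} = \left(-23\right) \left(-3\right) \frac{1}{2 \cdot 1} = 69 \cdot \frac{1}{2} \cdot 1 = 69 \cdot \frac{1}{2} = \frac{69}{2}$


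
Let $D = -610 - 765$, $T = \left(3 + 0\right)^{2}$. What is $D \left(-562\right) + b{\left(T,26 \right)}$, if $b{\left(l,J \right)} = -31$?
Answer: $772719$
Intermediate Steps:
$T = 9$ ($T = 3^{2} = 9$)
$D = -1375$
$D \left(-562\right) + b{\left(T,26 \right)} = \left(-1375\right) \left(-562\right) - 31 = 772750 - 31 = 772719$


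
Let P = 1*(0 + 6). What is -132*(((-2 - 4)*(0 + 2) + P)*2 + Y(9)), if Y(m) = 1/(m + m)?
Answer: 4730/3 ≈ 1576.7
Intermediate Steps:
P = 6 (P = 1*6 = 6)
Y(m) = 1/(2*m)
-132*(((-2 - 4)*(0 + 2) + P)*2 + Y(9)) = -132*(((-2 - 4)*(0 + 2) + 6)*2 + (1/2)/9) = -132*((-6*2 + 6)*2 + (1/2)*(1/9)) = -132*((-12 + 6)*2 + 1/18) = -132*(-6*2 + 1/18) = -132*(-12 + 1/18) = -132*(-215/18) = 4730/3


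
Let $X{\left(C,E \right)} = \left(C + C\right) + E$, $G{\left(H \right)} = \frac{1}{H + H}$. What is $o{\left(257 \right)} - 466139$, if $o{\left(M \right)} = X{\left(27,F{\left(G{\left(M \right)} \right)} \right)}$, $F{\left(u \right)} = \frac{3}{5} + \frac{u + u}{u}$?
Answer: $- \frac{2330412}{5} \approx -4.6608 \cdot 10^{5}$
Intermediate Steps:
$G{\left(H \right)} = \frac{1}{2 H}$
$F{\left(u \right)} = \frac{13}{5}$ ($F{\left(u \right)} = 3 \cdot \frac{1}{5} + \frac{2 u}{u} = \frac{3}{5} + 2 = \frac{13}{5}$)
$X{\left(C,E \right)} = E + 2 C$ ($X{\left(C,E \right)} = 2 C + E = E + 2 C$)
$o{\left(M \right)} = \frac{283}{5}$ ($o{\left(M \right)} = \frac{13}{5} + 2 \cdot 27 = \frac{13}{5} + 54 = \frac{283}{5}$)
$o{\left(257 \right)} - 466139 = \frac{283}{5} - 466139 = - \frac{2330412}{5}$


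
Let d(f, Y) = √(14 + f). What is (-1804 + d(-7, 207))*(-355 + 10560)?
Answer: -18409820 + 10205*√7 ≈ -1.8383e+7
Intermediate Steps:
(-1804 + d(-7, 207))*(-355 + 10560) = (-1804 + √(14 - 7))*(-355 + 10560) = (-1804 + √7)*10205 = -18409820 + 10205*√7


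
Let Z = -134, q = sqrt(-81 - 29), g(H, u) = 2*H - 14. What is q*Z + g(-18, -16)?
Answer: -50 - 134*I*sqrt(110) ≈ -50.0 - 1405.4*I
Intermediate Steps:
g(H, u) = -14 + 2*H
q = I*sqrt(110) (q = sqrt(-110) = I*sqrt(110) ≈ 10.488*I)
q*Z + g(-18, -16) = (I*sqrt(110))*(-134) + (-14 + 2*(-18)) = -134*I*sqrt(110) + (-14 - 36) = -134*I*sqrt(110) - 50 = -50 - 134*I*sqrt(110)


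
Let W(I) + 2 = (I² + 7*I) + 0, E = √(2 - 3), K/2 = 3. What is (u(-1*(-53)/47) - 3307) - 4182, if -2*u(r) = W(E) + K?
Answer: -14981/2 - 7*I/2 ≈ -7490.5 - 3.5*I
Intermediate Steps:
K = 6 (K = 2*3 = 6)
E = I (E = √(-1) = I ≈ 1.0*I)
W(I) = -2 + I² + 7*I (W(I) = -2 + ((I² + 7*I) + 0) = -2 + (I² + 7*I) = -2 + I² + 7*I)
u(r) = -3/2 - 7*I/2 (u(r) = -((-2 + I² + 7*I) + 6)/2 = -((-2 - 1 + 7*I) + 6)/2 = -((-3 + 7*I) + 6)/2 = -(3 + 7*I)/2 = -3/2 - 7*I/2)
(u(-1*(-53)/47) - 3307) - 4182 = ((-3/2 - 7*I/2) - 3307) - 4182 = (-6617/2 - 7*I/2) - 4182 = -14981/2 - 7*I/2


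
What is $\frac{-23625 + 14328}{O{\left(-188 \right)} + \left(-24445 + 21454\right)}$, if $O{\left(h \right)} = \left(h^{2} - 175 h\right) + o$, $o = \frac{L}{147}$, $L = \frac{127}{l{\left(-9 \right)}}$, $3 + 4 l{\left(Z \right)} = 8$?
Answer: $- \frac{6833295}{47961463} \approx -0.14247$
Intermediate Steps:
$l{\left(Z \right)} = \frac{5}{4}$ ($l{\left(Z \right)} = - \frac{3}{4} + \frac{1}{4} \cdot 8 = - \frac{3}{4} + 2 = \frac{5}{4}$)
$L = \frac{508}{5}$ ($L = \frac{127}{\frac{5}{4}} = 127 \cdot \frac{4}{5} = \frac{508}{5} \approx 101.6$)
$o = \frac{508}{735}$ ($o = \frac{508}{5 \cdot 147} = \frac{508}{5} \cdot \frac{1}{147} = \frac{508}{735} \approx 0.69116$)
$O{\left(h \right)} = \frac{508}{735} + h^{2} - 175 h$ ($O{\left(h \right)} = \left(h^{2} - 175 h\right) + \frac{508}{735} = \frac{508}{735} + h^{2} - 175 h$)
$\frac{-23625 + 14328}{O{\left(-188 \right)} + \left(-24445 + 21454\right)} = \frac{-23625 + 14328}{\left(\frac{508}{735} + \left(-188\right)^{2} - -32900\right) + \left(-24445 + 21454\right)} = - \frac{9297}{\left(\frac{508}{735} + 35344 + 32900\right) - 2991} = - \frac{9297}{\frac{50159848}{735} - 2991} = - \frac{9297}{\frac{47961463}{735}} = \left(-9297\right) \frac{735}{47961463} = - \frac{6833295}{47961463}$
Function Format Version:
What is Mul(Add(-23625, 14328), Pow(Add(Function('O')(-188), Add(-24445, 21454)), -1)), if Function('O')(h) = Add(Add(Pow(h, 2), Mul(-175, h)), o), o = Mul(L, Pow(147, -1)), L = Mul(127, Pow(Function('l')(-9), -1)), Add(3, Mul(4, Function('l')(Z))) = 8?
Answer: Rational(-6833295, 47961463) ≈ -0.14247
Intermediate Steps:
Function('l')(Z) = Rational(5, 4) (Function('l')(Z) = Add(Rational(-3, 4), Mul(Rational(1, 4), 8)) = Add(Rational(-3, 4), 2) = Rational(5, 4))
L = Rational(508, 5) (L = Mul(127, Pow(Rational(5, 4), -1)) = Mul(127, Rational(4, 5)) = Rational(508, 5) ≈ 101.60)
o = Rational(508, 735) (o = Mul(Rational(508, 5), Pow(147, -1)) = Mul(Rational(508, 5), Rational(1, 147)) = Rational(508, 735) ≈ 0.69116)
Function('O')(h) = Add(Rational(508, 735), Pow(h, 2), Mul(-175, h)) (Function('O')(h) = Add(Add(Pow(h, 2), Mul(-175, h)), Rational(508, 735)) = Add(Rational(508, 735), Pow(h, 2), Mul(-175, h)))
Mul(Add(-23625, 14328), Pow(Add(Function('O')(-188), Add(-24445, 21454)), -1)) = Mul(Add(-23625, 14328), Pow(Add(Add(Rational(508, 735), Pow(-188, 2), Mul(-175, -188)), Add(-24445, 21454)), -1)) = Mul(-9297, Pow(Add(Add(Rational(508, 735), 35344, 32900), -2991), -1)) = Mul(-9297, Pow(Add(Rational(50159848, 735), -2991), -1)) = Mul(-9297, Pow(Rational(47961463, 735), -1)) = Mul(-9297, Rational(735, 47961463)) = Rational(-6833295, 47961463)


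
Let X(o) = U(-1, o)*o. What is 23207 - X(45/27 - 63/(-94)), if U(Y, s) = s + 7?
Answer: 1843778321/79524 ≈ 23185.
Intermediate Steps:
U(Y, s) = 7 + s
X(o) = o*(7 + o) (X(o) = (7 + o)*o = o*(7 + o))
23207 - X(45/27 - 63/(-94)) = 23207 - (45/27 - 63/(-94))*(7 + (45/27 - 63/(-94))) = 23207 - (45*(1/27) - 63*(-1/94))*(7 + (45*(1/27) - 63*(-1/94))) = 23207 - (5/3 + 63/94)*(7 + (5/3 + 63/94)) = 23207 - 659*(7 + 659/282)/282 = 23207 - 659*2633/(282*282) = 23207 - 1*1735147/79524 = 23207 - 1735147/79524 = 1843778321/79524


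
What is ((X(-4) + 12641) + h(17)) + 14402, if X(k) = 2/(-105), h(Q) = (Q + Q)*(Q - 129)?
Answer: 2439673/105 ≈ 23235.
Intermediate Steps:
h(Q) = 2*Q*(-129 + Q) (h(Q) = (2*Q)*(-129 + Q) = 2*Q*(-129 + Q))
X(k) = -2/105 (X(k) = 2*(-1/105) = -2/105)
((X(-4) + 12641) + h(17)) + 14402 = ((-2/105 + 12641) + 2*17*(-129 + 17)) + 14402 = (1327303/105 + 2*17*(-112)) + 14402 = (1327303/105 - 3808) + 14402 = 927463/105 + 14402 = 2439673/105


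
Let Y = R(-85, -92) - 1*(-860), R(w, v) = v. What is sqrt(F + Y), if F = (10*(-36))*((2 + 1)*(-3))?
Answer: 2*sqrt(1002) ≈ 63.309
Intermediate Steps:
Y = 768 (Y = -92 - 1*(-860) = -92 + 860 = 768)
F = 3240 (F = -1080*(-3) = -360*(-9) = 3240)
sqrt(F + Y) = sqrt(3240 + 768) = sqrt(4008) = 2*sqrt(1002)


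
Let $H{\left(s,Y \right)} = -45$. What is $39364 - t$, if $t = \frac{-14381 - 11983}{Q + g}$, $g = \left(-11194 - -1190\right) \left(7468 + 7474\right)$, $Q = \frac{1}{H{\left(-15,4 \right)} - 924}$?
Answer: $\frac{5701713792830536}{144845895193} \approx 39364.0$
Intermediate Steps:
$Q = - \frac{1}{969}$ ($Q = \frac{1}{-45 - 924} = \frac{1}{-969} = - \frac{1}{969} \approx -0.001032$)
$g = -149479768$ ($g = \left(-11194 + 1190\right) 14942 = \left(-10004\right) 14942 = -149479768$)
$t = \frac{25546716}{144845895193}$ ($t = \frac{-14381 - 11983}{- \frac{1}{969} - 149479768} = - \frac{26364}{- \frac{144845895193}{969}} = \left(-26364\right) \left(- \frac{969}{144845895193}\right) = \frac{25546716}{144845895193} \approx 0.00017637$)
$39364 - t = 39364 - \frac{25546716}{144845895193} = \frac{5701713792830536}{144845895193}$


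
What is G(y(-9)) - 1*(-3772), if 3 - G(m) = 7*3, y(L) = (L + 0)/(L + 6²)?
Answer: 3754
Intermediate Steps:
y(L) = L/(36 + L) (y(L) = L/(L + 36) = L/(36 + L))
G(m) = -18 (G(m) = 3 - 7*3 = 3 - 1*21 = 3 - 21 = -18)
G(y(-9)) - 1*(-3772) = -18 - 1*(-3772) = -18 + 3772 = 3754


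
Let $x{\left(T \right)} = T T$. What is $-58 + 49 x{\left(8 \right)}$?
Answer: $3078$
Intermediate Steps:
$x{\left(T \right)} = T^{2}$
$-58 + 49 x{\left(8 \right)} = -58 + 49 \cdot 8^{2} = -58 + 49 \cdot 64 = -58 + 3136 = 3078$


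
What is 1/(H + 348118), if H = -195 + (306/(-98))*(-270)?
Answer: 49/17089537 ≈ 2.8673e-6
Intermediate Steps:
H = 31755/49 (H = -195 + (306*(-1/98))*(-270) = -195 - 153/49*(-270) = -195 + 41310/49 = 31755/49 ≈ 648.06)
1/(H + 348118) = 1/(31755/49 + 348118) = 1/(17089537/49) = 49/17089537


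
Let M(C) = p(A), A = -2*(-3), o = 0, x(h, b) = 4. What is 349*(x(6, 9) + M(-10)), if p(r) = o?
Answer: 1396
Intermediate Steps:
A = 6
p(r) = 0
M(C) = 0
349*(x(6, 9) + M(-10)) = 349*(4 + 0) = 349*4 = 1396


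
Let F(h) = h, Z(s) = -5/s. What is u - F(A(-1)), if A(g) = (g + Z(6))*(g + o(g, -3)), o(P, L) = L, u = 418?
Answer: 1232/3 ≈ 410.67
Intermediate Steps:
A(g) = (-3 + g)*(-⅚ + g) (A(g) = (g - 5/6)*(g - 3) = (g - 5*⅙)*(-3 + g) = (g - ⅚)*(-3 + g) = (-⅚ + g)*(-3 + g) = (-3 + g)*(-⅚ + g))
u - F(A(-1)) = 418 - (5/2 + (-1)² - 23/6*(-1)) = 418 - (5/2 + 1 + 23/6) = 418 - 1*22/3 = 418 - 22/3 = 1232/3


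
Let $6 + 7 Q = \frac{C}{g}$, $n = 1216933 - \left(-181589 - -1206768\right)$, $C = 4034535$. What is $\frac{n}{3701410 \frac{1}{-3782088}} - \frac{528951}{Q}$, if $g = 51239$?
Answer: $- \frac{81077154091785571}{328464974105} \approx -2.4684 \cdot 10^{5}$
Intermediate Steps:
$n = 191754$ ($n = 1216933 - \left(-181589 + 1206768\right) = 1216933 - 1025179 = 191754$)
$Q = \frac{532443}{51239}$ ($Q = - \frac{6}{7} + \frac{4034535 \cdot \frac{1}{51239}}{7} = - \frac{6}{7} + \frac{1}{7} \cdot \frac{4034535}{51239} = - \frac{6}{7} + \frac{4034535}{358673} = \frac{532443}{51239} \approx 10.391$)
$\frac{n}{3701410 \frac{1}{-3782088}} - \frac{528951}{Q} = \frac{191754}{3701410 \frac{1}{-3782088}} - \frac{528951}{\frac{532443}{51239}} = \frac{191754}{3701410 \left(- \frac{1}{3782088}\right)} - \frac{9034306763}{177481} = \frac{191754}{- \frac{1850705}{1891044}} - \frac{9034306763}{177481} = 191754 \left(- \frac{1891044}{1850705}\right) - \frac{9034306763}{177481} = - \frac{362615251176}{1850705} - \frac{9034306763}{177481} = - \frac{81077154091785571}{328464974105}$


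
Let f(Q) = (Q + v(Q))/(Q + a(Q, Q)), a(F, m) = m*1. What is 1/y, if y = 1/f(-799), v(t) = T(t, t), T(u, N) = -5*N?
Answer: -2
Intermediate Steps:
a(F, m) = m
v(t) = -5*t
f(Q) = -2 (f(Q) = (Q - 5*Q)/(Q + Q) = (-4*Q)/((2*Q)) = (-4*Q)*(1/(2*Q)) = -2)
y = -1/2 (y = 1/(-2) = -1/2 ≈ -0.50000)
1/y = 1/(-1/2) = -2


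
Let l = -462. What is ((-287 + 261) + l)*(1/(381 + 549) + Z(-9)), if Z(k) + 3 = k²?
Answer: -17700004/465 ≈ -38065.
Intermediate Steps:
Z(k) = -3 + k²
((-287 + 261) + l)*(1/(381 + 549) + Z(-9)) = ((-287 + 261) - 462)*(1/(381 + 549) + (-3 + (-9)²)) = (-26 - 462)*(1/930 + (-3 + 81)) = -488*(1/930 + 78) = -488*72541/930 = -17700004/465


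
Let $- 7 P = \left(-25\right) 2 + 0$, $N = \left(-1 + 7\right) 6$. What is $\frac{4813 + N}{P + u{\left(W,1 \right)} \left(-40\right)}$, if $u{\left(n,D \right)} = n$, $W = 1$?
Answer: $- \frac{33943}{230} \approx -147.58$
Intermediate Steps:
$N = 36$ ($N = 6 \cdot 6 = 36$)
$P = \frac{50}{7}$ ($P = - \frac{\left(-25\right) 2 + 0}{7} = - \frac{-50 + 0}{7} = \left(- \frac{1}{7}\right) \left(-50\right) = \frac{50}{7} \approx 7.1429$)
$\frac{4813 + N}{P + u{\left(W,1 \right)} \left(-40\right)} = \frac{4813 + 36}{\frac{50}{7} + 1 \left(-40\right)} = \frac{4849}{\frac{50}{7} - 40} = \frac{4849}{- \frac{230}{7}} = 4849 \left(- \frac{7}{230}\right) = - \frac{33943}{230}$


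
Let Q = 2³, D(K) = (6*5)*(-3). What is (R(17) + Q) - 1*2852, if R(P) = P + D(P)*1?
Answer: -2917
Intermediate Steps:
D(K) = -90 (D(K) = 30*(-3) = -90)
R(P) = -90 + P (R(P) = P - 90*1 = P - 90 = -90 + P)
Q = 8
(R(17) + Q) - 1*2852 = ((-90 + 17) + 8) - 1*2852 = (-73 + 8) - 2852 = -65 - 2852 = -2917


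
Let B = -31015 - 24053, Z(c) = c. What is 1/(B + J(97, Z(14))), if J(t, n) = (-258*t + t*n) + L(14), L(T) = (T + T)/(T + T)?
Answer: -1/78735 ≈ -1.2701e-5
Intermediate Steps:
L(T) = 1 (L(T) = (2*T)/((2*T)) = (2*T)*(1/(2*T)) = 1)
J(t, n) = 1 - 258*t + n*t (J(t, n) = (-258*t + t*n) + 1 = (-258*t + n*t) + 1 = 1 - 258*t + n*t)
B = -55068
1/(B + J(97, Z(14))) = 1/(-55068 + (1 - 258*97 + 14*97)) = 1/(-55068 + (1 - 25026 + 1358)) = 1/(-55068 - 23667) = 1/(-78735) = -1/78735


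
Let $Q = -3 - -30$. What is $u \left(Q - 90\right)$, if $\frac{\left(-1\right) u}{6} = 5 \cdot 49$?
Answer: $92610$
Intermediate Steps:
$u = -1470$ ($u = - 6 \cdot 5 \cdot 49 = \left(-6\right) 245 = -1470$)
$Q = 27$ ($Q = -3 + 30 = 27$)
$u \left(Q - 90\right) = - 1470 \left(27 - 90\right) = \left(-1470\right) \left(-63\right) = 92610$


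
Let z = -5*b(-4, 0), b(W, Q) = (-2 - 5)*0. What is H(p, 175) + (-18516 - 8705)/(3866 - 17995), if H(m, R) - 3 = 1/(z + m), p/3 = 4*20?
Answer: 16720049/3390960 ≈ 4.9308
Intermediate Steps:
b(W, Q) = 0 (b(W, Q) = -7*0 = 0)
z = 0 (z = -5*0 = 0)
p = 240 (p = 3*(4*20) = 3*80 = 240)
H(m, R) = 3 + 1/m (H(m, R) = 3 + 1/(0 + m) = 3 + 1/m)
H(p, 175) + (-18516 - 8705)/(3866 - 17995) = (3 + 1/240) + (-18516 - 8705)/(3866 - 17995) = (3 + 1/240) - 27221/(-14129) = 721/240 - 27221*(-1/14129) = 721/240 + 27221/14129 = 16720049/3390960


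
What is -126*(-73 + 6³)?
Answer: -18018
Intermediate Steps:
-126*(-73 + 6³) = -126*(-73 + 216) = -126*143 = -18018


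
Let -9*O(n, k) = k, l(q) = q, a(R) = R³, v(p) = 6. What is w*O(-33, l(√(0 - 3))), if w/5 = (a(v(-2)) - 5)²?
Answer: -222605*I*√3/9 ≈ -42840.0*I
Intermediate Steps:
O(n, k) = -k/9
w = 222605 (w = 5*(6³ - 5)² = 5*(216 - 5)² = 5*211² = 5*44521 = 222605)
w*O(-33, l(√(0 - 3))) = 222605*(-√(0 - 3)/9) = 222605*(-I*√3/9) = -222605*I*√3/9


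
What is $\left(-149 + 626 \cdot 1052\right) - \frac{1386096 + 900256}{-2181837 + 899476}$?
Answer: $\frac{844312615835}{1282361} \approx 6.5841 \cdot 10^{5}$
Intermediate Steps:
$\left(-149 + 626 \cdot 1052\right) - \frac{1386096 + 900256}{-2181837 + 899476} = \left(-149 + 658552\right) - \frac{2286352}{-1282361} = 658403 - 2286352 \left(- \frac{1}{1282361}\right) = 658403 - - \frac{2286352}{1282361} = 658403 + \frac{2286352}{1282361} = \frac{844312615835}{1282361}$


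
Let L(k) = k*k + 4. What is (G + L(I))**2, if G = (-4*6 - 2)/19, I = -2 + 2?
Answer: 2500/361 ≈ 6.9252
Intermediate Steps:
I = 0
L(k) = 4 + k**2 (L(k) = k**2 + 4 = 4 + k**2)
G = -26/19 (G = (-24 - 2)*(1/19) = -26*1/19 = -26/19 ≈ -1.3684)
(G + L(I))**2 = (-26/19 + (4 + 0**2))**2 = (-26/19 + (4 + 0))**2 = (-26/19 + 4)**2 = (50/19)**2 = 2500/361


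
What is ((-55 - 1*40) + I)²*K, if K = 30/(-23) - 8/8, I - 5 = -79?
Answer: -1513733/23 ≈ -65815.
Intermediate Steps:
I = -74 (I = 5 - 79 = -74)
K = -53/23 (K = 30*(-1/23) - 8*⅛ = -30/23 - 1 = -53/23 ≈ -2.3043)
((-55 - 1*40) + I)²*K = ((-55 - 1*40) - 74)²*(-53/23) = ((-55 - 40) - 74)²*(-53/23) = (-95 - 74)²*(-53/23) = (-169)²*(-53/23) = 28561*(-53/23) = -1513733/23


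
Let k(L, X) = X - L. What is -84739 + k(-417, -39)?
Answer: -84361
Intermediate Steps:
-84739 + k(-417, -39) = -84739 + (-39 - 1*(-417)) = -84739 + (-39 + 417) = -84739 + 378 = -84361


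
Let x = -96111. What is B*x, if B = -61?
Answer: 5862771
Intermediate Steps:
B*x = -61*(-96111) = 5862771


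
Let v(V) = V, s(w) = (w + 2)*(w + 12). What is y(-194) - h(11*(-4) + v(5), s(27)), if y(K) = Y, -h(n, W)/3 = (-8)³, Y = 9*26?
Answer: -1302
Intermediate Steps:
s(w) = (2 + w)*(12 + w)
Y = 234
h(n, W) = 1536 (h(n, W) = -3*(-8)³ = -3*(-512) = 1536)
y(K) = 234
y(-194) - h(11*(-4) + v(5), s(27)) = 234 - 1*1536 = 234 - 1536 = -1302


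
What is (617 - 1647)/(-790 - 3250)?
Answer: 103/404 ≈ 0.25495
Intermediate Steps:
(617 - 1647)/(-790 - 3250) = -1030/(-4040) = -1030*(-1/4040) = 103/404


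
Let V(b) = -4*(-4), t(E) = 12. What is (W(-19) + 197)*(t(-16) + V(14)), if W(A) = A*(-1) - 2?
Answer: 5992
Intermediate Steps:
W(A) = -2 - A (W(A) = -A - 2 = -2 - A)
V(b) = 16
(W(-19) + 197)*(t(-16) + V(14)) = ((-2 - 1*(-19)) + 197)*(12 + 16) = ((-2 + 19) + 197)*28 = (17 + 197)*28 = 214*28 = 5992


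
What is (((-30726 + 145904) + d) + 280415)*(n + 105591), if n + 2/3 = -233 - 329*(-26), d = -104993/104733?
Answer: 14158564754436184/314199 ≈ 4.5062e+10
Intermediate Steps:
d = -104993/104733 (d = -104993*1/104733 = -104993/104733 ≈ -1.0025)
n = 24961/3 (n = -⅔ + (-233 - 329*(-26)) = -⅔ + (-233 + 8554) = -⅔ + 8321 = 24961/3 ≈ 8320.3)
(((-30726 + 145904) + d) + 280415)*(n + 105591) = (((-30726 + 145904) - 104993/104733) + 280415)*(24961/3 + 105591) = ((115178 - 104993/104733) + 280415)*(341734/3) = (12062832481/104733 + 280415)*(341734/3) = (41431536676/104733)*(341734/3) = 14158564754436184/314199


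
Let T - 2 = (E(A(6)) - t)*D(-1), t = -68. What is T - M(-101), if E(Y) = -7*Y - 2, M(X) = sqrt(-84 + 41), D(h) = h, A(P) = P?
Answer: -22 - I*sqrt(43) ≈ -22.0 - 6.5574*I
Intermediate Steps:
M(X) = I*sqrt(43) (M(X) = sqrt(-43) = I*sqrt(43))
E(Y) = -2 - 7*Y
T = -22 (T = 2 + ((-2 - 7*6) - 1*(-68))*(-1) = 2 + ((-2 - 42) + 68)*(-1) = 2 + (-44 + 68)*(-1) = 2 + 24*(-1) = 2 - 24 = -22)
T - M(-101) = -22 - I*sqrt(43)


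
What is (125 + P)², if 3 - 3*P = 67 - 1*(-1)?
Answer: 96100/9 ≈ 10678.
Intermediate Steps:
P = -65/3 (P = 1 - (67 - 1*(-1))/3 = 1 - (67 + 1)/3 = 1 - ⅓*68 = 1 - 68/3 = -65/3 ≈ -21.667)
(125 + P)² = (125 - 65/3)² = (310/3)² = 96100/9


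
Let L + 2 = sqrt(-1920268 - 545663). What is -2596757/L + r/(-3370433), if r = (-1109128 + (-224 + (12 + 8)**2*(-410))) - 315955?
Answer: 21423518728607/8311268699855 + 2596757*I*sqrt(2465931)/2465935 ≈ 2.5776 + 1653.6*I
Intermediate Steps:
r = -1589307 (r = (-1109128 + (-224 + 20**2*(-410))) - 315955 = (-1109128 + (-224 + 400*(-410))) - 315955 = (-1109128 + (-224 - 164000)) - 315955 = (-1109128 - 164224) - 315955 = -1273352 - 315955 = -1589307)
L = -2 + I*sqrt(2465931) (L = -2 + sqrt(-1920268 - 545663) = -2 + sqrt(-2465931) = -2 + I*sqrt(2465931) ≈ -2.0 + 1570.3*I)
-2596757/L + r/(-3370433) = -2596757/(-2 + I*sqrt(2465931)) - 1589307/(-3370433) = -2596757/(-2 + I*sqrt(2465931)) - 1589307*(-1/3370433) = -2596757/(-2 + I*sqrt(2465931)) + 1589307/3370433 = 1589307/3370433 - 2596757/(-2 + I*sqrt(2465931))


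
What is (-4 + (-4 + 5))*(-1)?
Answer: 3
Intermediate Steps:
(-4 + (-4 + 5))*(-1) = (-4 + 1)*(-1) = -3*(-1) = 3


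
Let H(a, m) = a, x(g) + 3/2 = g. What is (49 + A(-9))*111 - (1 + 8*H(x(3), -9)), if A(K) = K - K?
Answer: 5426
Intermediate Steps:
x(g) = -3/2 + g
A(K) = 0
(49 + A(-9))*111 - (1 + 8*H(x(3), -9)) = (49 + 0)*111 - (1 + 8*(-3/2 + 3)) = 49*111 - (1 + 8*(3/2)) = 5439 - (1 + 12) = 5439 - 1*13 = 5439 - 13 = 5426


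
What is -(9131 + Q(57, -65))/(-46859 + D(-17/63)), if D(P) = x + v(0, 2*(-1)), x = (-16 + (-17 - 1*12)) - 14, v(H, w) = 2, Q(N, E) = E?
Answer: 4533/23458 ≈ 0.19324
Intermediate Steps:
x = -59 (x = (-16 + (-17 - 12)) - 14 = (-16 - 29) - 14 = -45 - 14 = -59)
D(P) = -57 (D(P) = -59 + 2 = -57)
-(9131 + Q(57, -65))/(-46859 + D(-17/63)) = -(9131 - 65)/(-46859 - 57) = -9066/(-46916) = -9066*(-1)/46916 = -1*(-4533/23458) = 4533/23458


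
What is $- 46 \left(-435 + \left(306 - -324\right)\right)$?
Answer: $-8970$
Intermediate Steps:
$- 46 \left(-435 + \left(306 - -324\right)\right) = - 46 \left(-435 + \left(306 + 324\right)\right) = - 46 \left(-435 + 630\right) = \left(-46\right) 195 = -8970$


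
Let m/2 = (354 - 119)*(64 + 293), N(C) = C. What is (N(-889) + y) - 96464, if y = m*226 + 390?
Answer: 37823577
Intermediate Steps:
m = 167790 (m = 2*((354 - 119)*(64 + 293)) = 2*(235*357) = 2*83895 = 167790)
y = 37920930 (y = 167790*226 + 390 = 37920540 + 390 = 37920930)
(N(-889) + y) - 96464 = (-889 + 37920930) - 96464 = 37920041 - 96464 = 37823577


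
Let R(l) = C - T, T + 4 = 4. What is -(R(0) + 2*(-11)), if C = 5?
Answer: 17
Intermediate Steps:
T = 0 (T = -4 + 4 = 0)
R(l) = 5 (R(l) = 5 - 1*0 = 5 + 0 = 5)
-(R(0) + 2*(-11)) = -(5 + 2*(-11)) = -(5 - 22) = -1*(-17) = 17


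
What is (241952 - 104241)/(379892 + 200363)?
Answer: 137711/580255 ≈ 0.23733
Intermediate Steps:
(241952 - 104241)/(379892 + 200363) = 137711/580255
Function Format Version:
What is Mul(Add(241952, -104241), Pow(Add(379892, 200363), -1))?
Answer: Rational(137711, 580255) ≈ 0.23733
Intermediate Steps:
Mul(Add(241952, -104241), Pow(Add(379892, 200363), -1)) = Mul(137711, Pow(580255, -1)) = Mul(137711, Rational(1, 580255)) = Rational(137711, 580255)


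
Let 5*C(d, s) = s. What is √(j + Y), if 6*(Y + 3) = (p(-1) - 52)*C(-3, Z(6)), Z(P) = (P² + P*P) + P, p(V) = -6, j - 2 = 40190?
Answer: √1000955/5 ≈ 200.10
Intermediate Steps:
j = 40192 (j = 2 + 40190 = 40192)
Z(P) = P + 2*P² (Z(P) = (P² + P²) + P = 2*P² + P = P + 2*P²)
C(d, s) = s/5
Y = -769/5 (Y = -3 + ((-6 - 52)*((6*(1 + 2*6))/5))/6 = -3 + (-58*6*(1 + 12)/5)/6 = -3 + (-58*6*13/5)/6 = -3 + (-58*78/5)/6 = -3 + (⅙)*(-4524/5) = -3 - 754/5 = -769/5 ≈ -153.80)
√(j + Y) = √(40192 - 769/5) = √(200191/5) = √1000955/5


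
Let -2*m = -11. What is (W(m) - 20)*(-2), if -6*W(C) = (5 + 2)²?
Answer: 169/3 ≈ 56.333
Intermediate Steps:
m = 11/2 (m = -½*(-11) = 11/2 ≈ 5.5000)
W(C) = -49/6 (W(C) = -(5 + 2)²/6 = -⅙*7² = -⅙*49 = -49/6)
(W(m) - 20)*(-2) = (-49/6 - 20)*(-2) = -169/6*(-2) = 169/3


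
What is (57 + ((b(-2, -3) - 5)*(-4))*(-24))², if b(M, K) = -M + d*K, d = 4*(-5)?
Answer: 30569841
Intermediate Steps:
d = -20
b(M, K) = -M - 20*K
(57 + ((b(-2, -3) - 5)*(-4))*(-24))² = (57 + (((-1*(-2) - 20*(-3)) - 5)*(-4))*(-24))² = (57 + (((2 + 60) - 5)*(-4))*(-24))² = (57 + ((62 - 5)*(-4))*(-24))² = (57 + (57*(-4))*(-24))² = (57 - 228*(-24))² = (57 + 5472)² = 5529² = 30569841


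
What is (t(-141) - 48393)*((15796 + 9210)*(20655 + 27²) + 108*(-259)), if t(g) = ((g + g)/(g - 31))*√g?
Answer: -25875753166476 + 37696373406*I*√141/43 ≈ -2.5876e+13 + 1.041e+10*I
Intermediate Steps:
t(g) = 2*g^(3/2)/(-31 + g) (t(g) = ((2*g)/(-31 + g))*√g = (2*g/(-31 + g))*√g = 2*g^(3/2)/(-31 + g))
(t(-141) - 48393)*((15796 + 9210)*(20655 + 27²) + 108*(-259)) = (2*(-141)^(3/2)/(-31 - 141) - 48393)*((15796 + 9210)*(20655 + 27²) + 108*(-259)) = (2*(-141*I*√141)/(-172) - 48393)*(25006*(20655 + 729) - 27972) = (2*(-141*I*√141)*(-1/172) - 48393)*(25006*21384 - 27972) = (141*I*√141/86 - 48393)*(534728304 - 27972) = (-48393 + 141*I*√141/86)*534700332 = -25875753166476 + 37696373406*I*√141/43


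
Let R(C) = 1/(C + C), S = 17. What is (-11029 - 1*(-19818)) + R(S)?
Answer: 298827/34 ≈ 8789.0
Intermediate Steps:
R(C) = 1/(2*C)
(-11029 - 1*(-19818)) + R(S) = (-11029 - 1*(-19818)) + (½)/17 = (-11029 + 19818) + (½)*(1/17) = 8789 + 1/34 = 298827/34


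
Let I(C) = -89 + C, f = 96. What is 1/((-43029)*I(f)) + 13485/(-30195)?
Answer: -90261170/202107213 ≈ -0.44660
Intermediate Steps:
1/((-43029)*I(f)) + 13485/(-30195) = 1/((-43029)*(-89 + 96)) + 13485/(-30195) = -1/43029/7 + 13485*(-1/30195) = -1/43029*⅐ - 899/2013 = -1/301203 - 899/2013 = -90261170/202107213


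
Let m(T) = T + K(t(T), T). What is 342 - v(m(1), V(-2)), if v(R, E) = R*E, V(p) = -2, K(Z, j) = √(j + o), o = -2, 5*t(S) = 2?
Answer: 344 + 2*I ≈ 344.0 + 2.0*I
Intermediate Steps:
t(S) = ⅖ (t(S) = (⅕)*2 = ⅖)
K(Z, j) = √(-2 + j) (K(Z, j) = √(j - 2) = √(-2 + j))
m(T) = T + √(-2 + T)
v(R, E) = E*R
342 - v(m(1), V(-2)) = 342 - (-2)*(1 + √(-2 + 1)) = 342 - (-2)*(1 + √(-1)) = 342 - (-2)*(1 + I) = 342 - (-2 - 2*I) = 342 + (2 + 2*I) = 344 + 2*I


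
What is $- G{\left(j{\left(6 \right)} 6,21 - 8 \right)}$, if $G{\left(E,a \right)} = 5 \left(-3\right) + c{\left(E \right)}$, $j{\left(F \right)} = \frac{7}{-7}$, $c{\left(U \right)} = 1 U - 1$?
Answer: $22$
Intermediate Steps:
$c{\left(U \right)} = -1 + U$ ($c{\left(U \right)} = U - 1 = -1 + U$)
$j{\left(F \right)} = -1$ ($j{\left(F \right)} = 7 \left(- \frac{1}{7}\right) = -1$)
$G{\left(E,a \right)} = -16 + E$ ($G{\left(E,a \right)} = 5 \left(-3\right) + \left(-1 + E\right) = -15 + \left(-1 + E\right) = -16 + E$)
$- G{\left(j{\left(6 \right)} 6,21 - 8 \right)} = - (-16 - 6) = \left(-1\right) \left(-22\right) = 22$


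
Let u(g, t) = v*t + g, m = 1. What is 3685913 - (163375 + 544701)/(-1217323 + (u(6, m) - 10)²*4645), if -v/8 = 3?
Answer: 8935968274865/2424357 ≈ 3.6859e+6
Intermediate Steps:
v = -24 (v = -8*3 = -24)
u(g, t) = g - 24*t (u(g, t) = -24*t + g = g - 24*t)
3685913 - (163375 + 544701)/(-1217323 + (u(6, m) - 10)²*4645) = 3685913 - (163375 + 544701)/(-1217323 + ((6 - 24*1) - 10)²*4645) = 3685913 - 708076/(-1217323 + ((6 - 24) - 10)²*4645) = 3685913 - 708076/(-1217323 + (-18 - 10)²*4645) = 3685913 - 708076/(-1217323 + (-28)²*4645) = 3685913 - 708076/(-1217323 + 784*4645) = 3685913 - 708076/(-1217323 + 3641680) = 3685913 - 708076/2424357 = 8935968274865/2424357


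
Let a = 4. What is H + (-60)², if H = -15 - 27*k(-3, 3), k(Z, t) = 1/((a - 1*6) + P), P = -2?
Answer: 14367/4 ≈ 3591.8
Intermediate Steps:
k(Z, t) = -¼ (k(Z, t) = 1/((4 - 1*6) - 2) = 1/((4 - 6) - 2) = 1/(-2 - 2) = 1/(-4) = -¼)
H = -33/4 (H = -15 - 27*(-¼) = -15 + 27/4 = -33/4 ≈ -8.2500)
H + (-60)² = -33/4 + (-60)² = -33/4 + 3600 = 14367/4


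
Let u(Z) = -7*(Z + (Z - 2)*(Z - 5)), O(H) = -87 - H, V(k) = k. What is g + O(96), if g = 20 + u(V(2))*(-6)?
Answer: -79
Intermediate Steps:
u(Z) = -7*Z - 7*(-5 + Z)*(-2 + Z) (u(Z) = -7*(Z + (-2 + Z)*(-5 + Z)) = -7*(Z + (-5 + Z)*(-2 + Z)) = -7*Z - 7*(-5 + Z)*(-2 + Z))
g = 104 (g = 20 + (-70 - 7*2² + 42*2)*(-6) = 20 + (-70 - 7*4 + 84)*(-6) = 20 + (-70 - 28 + 84)*(-6) = 20 - 14*(-6) = 20 + 84 = 104)
g + O(96) = 104 + (-87 - 1*96) = 104 + (-87 - 96) = 104 - 183 = -79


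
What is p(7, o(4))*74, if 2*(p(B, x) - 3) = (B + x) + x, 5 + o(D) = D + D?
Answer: 703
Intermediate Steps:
o(D) = -5 + 2*D (o(D) = -5 + (D + D) = -5 + 2*D)
p(B, x) = 3 + x + B/2 (p(B, x) = 3 + ((B + x) + x)/2 = 3 + (B + 2*x)/2 = 3 + (x + B/2) = 3 + x + B/2)
p(7, o(4))*74 = (3 + (-5 + 2*4) + (½)*7)*74 = (3 + (-5 + 8) + 7/2)*74 = (3 + 3 + 7/2)*74 = (19/2)*74 = 703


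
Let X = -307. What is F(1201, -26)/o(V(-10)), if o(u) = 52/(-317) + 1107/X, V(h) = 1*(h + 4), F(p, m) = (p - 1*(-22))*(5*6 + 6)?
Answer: -4284760932/366883 ≈ -11679.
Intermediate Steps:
F(p, m) = 792 + 36*p (F(p, m) = (p + 22)*(30 + 6) = (22 + p)*36 = 792 + 36*p)
V(h) = 4 + h (V(h) = 1*(4 + h) = 4 + h)
o(u) = -366883/97319 (o(u) = 52/(-317) + 1107/(-307) = 52*(-1/317) + 1107*(-1/307) = -52/317 - 1107/307 = -366883/97319)
F(1201, -26)/o(V(-10)) = (792 + 36*1201)/(-366883/97319) = (792 + 43236)*(-97319/366883) = 44028*(-97319/366883) = -4284760932/366883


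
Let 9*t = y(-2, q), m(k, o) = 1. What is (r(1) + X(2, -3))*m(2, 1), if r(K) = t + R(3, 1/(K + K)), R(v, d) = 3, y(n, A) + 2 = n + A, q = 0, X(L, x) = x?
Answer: -4/9 ≈ -0.44444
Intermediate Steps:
y(n, A) = -2 + A + n (y(n, A) = -2 + (n + A) = -2 + (A + n) = -2 + A + n)
t = -4/9 (t = (-2 + 0 - 2)/9 = (⅑)*(-4) = -4/9 ≈ -0.44444)
r(K) = 23/9 (r(K) = -4/9 + 3 = 23/9)
(r(1) + X(2, -3))*m(2, 1) = (23/9 - 3)*1 = -4/9*1 = -4/9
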